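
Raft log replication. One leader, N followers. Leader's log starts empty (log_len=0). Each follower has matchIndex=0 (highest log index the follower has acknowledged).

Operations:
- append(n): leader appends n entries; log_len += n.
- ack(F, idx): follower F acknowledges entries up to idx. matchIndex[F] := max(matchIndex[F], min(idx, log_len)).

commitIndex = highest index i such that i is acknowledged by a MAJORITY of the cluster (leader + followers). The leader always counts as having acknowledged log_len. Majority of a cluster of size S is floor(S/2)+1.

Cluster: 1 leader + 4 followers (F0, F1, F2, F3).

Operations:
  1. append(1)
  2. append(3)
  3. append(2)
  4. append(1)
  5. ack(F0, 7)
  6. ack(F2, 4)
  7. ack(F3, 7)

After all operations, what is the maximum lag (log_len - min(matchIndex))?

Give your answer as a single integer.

Op 1: append 1 -> log_len=1
Op 2: append 3 -> log_len=4
Op 3: append 2 -> log_len=6
Op 4: append 1 -> log_len=7
Op 5: F0 acks idx 7 -> match: F0=7 F1=0 F2=0 F3=0; commitIndex=0
Op 6: F2 acks idx 4 -> match: F0=7 F1=0 F2=4 F3=0; commitIndex=4
Op 7: F3 acks idx 7 -> match: F0=7 F1=0 F2=4 F3=7; commitIndex=7

Answer: 7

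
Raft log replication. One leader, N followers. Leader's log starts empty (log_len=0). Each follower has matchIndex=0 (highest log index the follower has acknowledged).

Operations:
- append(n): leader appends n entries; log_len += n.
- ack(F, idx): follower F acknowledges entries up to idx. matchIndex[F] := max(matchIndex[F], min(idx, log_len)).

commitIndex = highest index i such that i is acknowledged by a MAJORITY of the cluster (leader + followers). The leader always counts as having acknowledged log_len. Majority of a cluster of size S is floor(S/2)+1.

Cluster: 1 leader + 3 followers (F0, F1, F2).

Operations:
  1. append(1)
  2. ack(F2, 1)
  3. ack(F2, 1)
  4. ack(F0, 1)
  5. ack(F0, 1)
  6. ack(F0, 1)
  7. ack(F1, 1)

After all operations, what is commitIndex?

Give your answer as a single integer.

Op 1: append 1 -> log_len=1
Op 2: F2 acks idx 1 -> match: F0=0 F1=0 F2=1; commitIndex=0
Op 3: F2 acks idx 1 -> match: F0=0 F1=0 F2=1; commitIndex=0
Op 4: F0 acks idx 1 -> match: F0=1 F1=0 F2=1; commitIndex=1
Op 5: F0 acks idx 1 -> match: F0=1 F1=0 F2=1; commitIndex=1
Op 6: F0 acks idx 1 -> match: F0=1 F1=0 F2=1; commitIndex=1
Op 7: F1 acks idx 1 -> match: F0=1 F1=1 F2=1; commitIndex=1

Answer: 1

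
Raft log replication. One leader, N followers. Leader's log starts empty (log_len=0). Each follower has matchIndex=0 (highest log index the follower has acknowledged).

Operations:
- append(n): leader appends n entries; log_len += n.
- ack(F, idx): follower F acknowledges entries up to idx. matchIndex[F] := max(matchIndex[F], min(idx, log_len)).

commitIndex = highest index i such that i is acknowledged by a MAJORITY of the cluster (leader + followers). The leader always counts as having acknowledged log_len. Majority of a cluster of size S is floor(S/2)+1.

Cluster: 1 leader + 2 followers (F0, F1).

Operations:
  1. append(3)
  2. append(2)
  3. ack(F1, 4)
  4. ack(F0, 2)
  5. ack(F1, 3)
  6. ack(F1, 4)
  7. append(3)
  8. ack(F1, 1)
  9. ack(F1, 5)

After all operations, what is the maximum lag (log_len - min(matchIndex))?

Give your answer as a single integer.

Answer: 6

Derivation:
Op 1: append 3 -> log_len=3
Op 2: append 2 -> log_len=5
Op 3: F1 acks idx 4 -> match: F0=0 F1=4; commitIndex=4
Op 4: F0 acks idx 2 -> match: F0=2 F1=4; commitIndex=4
Op 5: F1 acks idx 3 -> match: F0=2 F1=4; commitIndex=4
Op 6: F1 acks idx 4 -> match: F0=2 F1=4; commitIndex=4
Op 7: append 3 -> log_len=8
Op 8: F1 acks idx 1 -> match: F0=2 F1=4; commitIndex=4
Op 9: F1 acks idx 5 -> match: F0=2 F1=5; commitIndex=5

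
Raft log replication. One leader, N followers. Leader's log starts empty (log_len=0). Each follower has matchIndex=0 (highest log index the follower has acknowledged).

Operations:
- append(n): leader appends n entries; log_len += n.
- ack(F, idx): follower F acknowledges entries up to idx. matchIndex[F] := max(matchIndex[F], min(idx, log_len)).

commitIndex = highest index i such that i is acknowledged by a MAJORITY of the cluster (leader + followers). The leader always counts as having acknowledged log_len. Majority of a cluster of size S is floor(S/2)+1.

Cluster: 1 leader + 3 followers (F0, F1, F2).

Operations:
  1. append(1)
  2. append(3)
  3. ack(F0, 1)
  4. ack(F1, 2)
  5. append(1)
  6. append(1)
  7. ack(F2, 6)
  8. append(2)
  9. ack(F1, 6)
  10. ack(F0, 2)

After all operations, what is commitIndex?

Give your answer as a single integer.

Op 1: append 1 -> log_len=1
Op 2: append 3 -> log_len=4
Op 3: F0 acks idx 1 -> match: F0=1 F1=0 F2=0; commitIndex=0
Op 4: F1 acks idx 2 -> match: F0=1 F1=2 F2=0; commitIndex=1
Op 5: append 1 -> log_len=5
Op 6: append 1 -> log_len=6
Op 7: F2 acks idx 6 -> match: F0=1 F1=2 F2=6; commitIndex=2
Op 8: append 2 -> log_len=8
Op 9: F1 acks idx 6 -> match: F0=1 F1=6 F2=6; commitIndex=6
Op 10: F0 acks idx 2 -> match: F0=2 F1=6 F2=6; commitIndex=6

Answer: 6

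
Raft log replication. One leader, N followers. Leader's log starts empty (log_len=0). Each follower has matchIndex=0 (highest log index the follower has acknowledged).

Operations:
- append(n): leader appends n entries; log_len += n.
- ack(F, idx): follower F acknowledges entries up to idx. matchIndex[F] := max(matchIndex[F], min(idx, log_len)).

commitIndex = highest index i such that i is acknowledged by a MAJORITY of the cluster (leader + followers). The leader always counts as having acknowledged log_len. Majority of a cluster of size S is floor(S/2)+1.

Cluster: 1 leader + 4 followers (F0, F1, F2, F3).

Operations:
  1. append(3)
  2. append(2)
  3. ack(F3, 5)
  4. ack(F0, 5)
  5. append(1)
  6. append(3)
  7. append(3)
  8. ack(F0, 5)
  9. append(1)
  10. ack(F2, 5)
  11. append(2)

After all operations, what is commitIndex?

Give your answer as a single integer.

Op 1: append 3 -> log_len=3
Op 2: append 2 -> log_len=5
Op 3: F3 acks idx 5 -> match: F0=0 F1=0 F2=0 F3=5; commitIndex=0
Op 4: F0 acks idx 5 -> match: F0=5 F1=0 F2=0 F3=5; commitIndex=5
Op 5: append 1 -> log_len=6
Op 6: append 3 -> log_len=9
Op 7: append 3 -> log_len=12
Op 8: F0 acks idx 5 -> match: F0=5 F1=0 F2=0 F3=5; commitIndex=5
Op 9: append 1 -> log_len=13
Op 10: F2 acks idx 5 -> match: F0=5 F1=0 F2=5 F3=5; commitIndex=5
Op 11: append 2 -> log_len=15

Answer: 5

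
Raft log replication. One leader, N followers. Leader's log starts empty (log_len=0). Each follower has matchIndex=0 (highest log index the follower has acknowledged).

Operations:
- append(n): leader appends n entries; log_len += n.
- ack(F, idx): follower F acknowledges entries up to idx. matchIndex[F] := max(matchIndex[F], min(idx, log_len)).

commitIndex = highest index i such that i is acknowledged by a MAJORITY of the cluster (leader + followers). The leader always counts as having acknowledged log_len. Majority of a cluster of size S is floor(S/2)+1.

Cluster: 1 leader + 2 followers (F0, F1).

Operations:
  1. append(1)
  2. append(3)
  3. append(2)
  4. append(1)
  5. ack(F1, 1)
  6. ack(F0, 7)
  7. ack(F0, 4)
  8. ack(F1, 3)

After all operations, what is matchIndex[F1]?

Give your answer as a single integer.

Answer: 3

Derivation:
Op 1: append 1 -> log_len=1
Op 2: append 3 -> log_len=4
Op 3: append 2 -> log_len=6
Op 4: append 1 -> log_len=7
Op 5: F1 acks idx 1 -> match: F0=0 F1=1; commitIndex=1
Op 6: F0 acks idx 7 -> match: F0=7 F1=1; commitIndex=7
Op 7: F0 acks idx 4 -> match: F0=7 F1=1; commitIndex=7
Op 8: F1 acks idx 3 -> match: F0=7 F1=3; commitIndex=7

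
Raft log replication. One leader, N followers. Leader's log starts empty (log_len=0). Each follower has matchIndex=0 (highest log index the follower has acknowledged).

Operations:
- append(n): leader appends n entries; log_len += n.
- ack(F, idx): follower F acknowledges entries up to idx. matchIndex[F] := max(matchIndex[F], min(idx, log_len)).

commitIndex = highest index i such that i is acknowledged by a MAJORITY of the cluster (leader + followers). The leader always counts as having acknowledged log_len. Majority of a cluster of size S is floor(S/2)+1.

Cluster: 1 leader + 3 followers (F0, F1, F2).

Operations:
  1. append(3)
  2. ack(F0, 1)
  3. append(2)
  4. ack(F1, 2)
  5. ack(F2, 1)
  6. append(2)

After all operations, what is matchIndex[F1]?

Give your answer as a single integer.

Op 1: append 3 -> log_len=3
Op 2: F0 acks idx 1 -> match: F0=1 F1=0 F2=0; commitIndex=0
Op 3: append 2 -> log_len=5
Op 4: F1 acks idx 2 -> match: F0=1 F1=2 F2=0; commitIndex=1
Op 5: F2 acks idx 1 -> match: F0=1 F1=2 F2=1; commitIndex=1
Op 6: append 2 -> log_len=7

Answer: 2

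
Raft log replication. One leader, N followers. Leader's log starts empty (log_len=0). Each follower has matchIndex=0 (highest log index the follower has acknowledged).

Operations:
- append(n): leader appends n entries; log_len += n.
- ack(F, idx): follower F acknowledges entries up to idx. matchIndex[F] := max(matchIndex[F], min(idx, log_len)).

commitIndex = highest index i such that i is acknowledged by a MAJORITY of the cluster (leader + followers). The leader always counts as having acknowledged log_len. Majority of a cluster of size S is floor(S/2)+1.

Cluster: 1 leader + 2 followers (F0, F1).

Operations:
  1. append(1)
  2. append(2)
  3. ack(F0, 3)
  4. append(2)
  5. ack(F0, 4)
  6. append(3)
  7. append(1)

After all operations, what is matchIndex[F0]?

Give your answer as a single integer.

Op 1: append 1 -> log_len=1
Op 2: append 2 -> log_len=3
Op 3: F0 acks idx 3 -> match: F0=3 F1=0; commitIndex=3
Op 4: append 2 -> log_len=5
Op 5: F0 acks idx 4 -> match: F0=4 F1=0; commitIndex=4
Op 6: append 3 -> log_len=8
Op 7: append 1 -> log_len=9

Answer: 4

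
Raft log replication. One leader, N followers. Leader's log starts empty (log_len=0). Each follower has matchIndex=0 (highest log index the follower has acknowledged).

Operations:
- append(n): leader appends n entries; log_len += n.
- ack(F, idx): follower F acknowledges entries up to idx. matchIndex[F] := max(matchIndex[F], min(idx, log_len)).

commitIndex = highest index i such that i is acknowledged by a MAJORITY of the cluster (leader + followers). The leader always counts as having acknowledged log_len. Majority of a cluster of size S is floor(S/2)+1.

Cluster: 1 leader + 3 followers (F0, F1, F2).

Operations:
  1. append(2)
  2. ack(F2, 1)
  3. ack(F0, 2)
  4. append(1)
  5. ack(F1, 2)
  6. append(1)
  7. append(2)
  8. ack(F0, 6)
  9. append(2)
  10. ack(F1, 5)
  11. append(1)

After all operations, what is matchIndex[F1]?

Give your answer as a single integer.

Answer: 5

Derivation:
Op 1: append 2 -> log_len=2
Op 2: F2 acks idx 1 -> match: F0=0 F1=0 F2=1; commitIndex=0
Op 3: F0 acks idx 2 -> match: F0=2 F1=0 F2=1; commitIndex=1
Op 4: append 1 -> log_len=3
Op 5: F1 acks idx 2 -> match: F0=2 F1=2 F2=1; commitIndex=2
Op 6: append 1 -> log_len=4
Op 7: append 2 -> log_len=6
Op 8: F0 acks idx 6 -> match: F0=6 F1=2 F2=1; commitIndex=2
Op 9: append 2 -> log_len=8
Op 10: F1 acks idx 5 -> match: F0=6 F1=5 F2=1; commitIndex=5
Op 11: append 1 -> log_len=9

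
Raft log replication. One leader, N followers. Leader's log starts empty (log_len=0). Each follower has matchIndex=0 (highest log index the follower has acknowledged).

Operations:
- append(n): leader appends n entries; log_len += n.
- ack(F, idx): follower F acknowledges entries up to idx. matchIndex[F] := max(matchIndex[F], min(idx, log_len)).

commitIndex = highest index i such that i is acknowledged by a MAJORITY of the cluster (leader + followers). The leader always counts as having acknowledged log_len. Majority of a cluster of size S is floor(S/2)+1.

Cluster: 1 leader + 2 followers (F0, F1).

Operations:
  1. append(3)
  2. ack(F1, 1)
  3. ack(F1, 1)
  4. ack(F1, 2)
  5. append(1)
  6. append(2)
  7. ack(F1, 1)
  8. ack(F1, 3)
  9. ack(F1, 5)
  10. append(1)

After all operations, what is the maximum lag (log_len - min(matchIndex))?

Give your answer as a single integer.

Answer: 7

Derivation:
Op 1: append 3 -> log_len=3
Op 2: F1 acks idx 1 -> match: F0=0 F1=1; commitIndex=1
Op 3: F1 acks idx 1 -> match: F0=0 F1=1; commitIndex=1
Op 4: F1 acks idx 2 -> match: F0=0 F1=2; commitIndex=2
Op 5: append 1 -> log_len=4
Op 6: append 2 -> log_len=6
Op 7: F1 acks idx 1 -> match: F0=0 F1=2; commitIndex=2
Op 8: F1 acks idx 3 -> match: F0=0 F1=3; commitIndex=3
Op 9: F1 acks idx 5 -> match: F0=0 F1=5; commitIndex=5
Op 10: append 1 -> log_len=7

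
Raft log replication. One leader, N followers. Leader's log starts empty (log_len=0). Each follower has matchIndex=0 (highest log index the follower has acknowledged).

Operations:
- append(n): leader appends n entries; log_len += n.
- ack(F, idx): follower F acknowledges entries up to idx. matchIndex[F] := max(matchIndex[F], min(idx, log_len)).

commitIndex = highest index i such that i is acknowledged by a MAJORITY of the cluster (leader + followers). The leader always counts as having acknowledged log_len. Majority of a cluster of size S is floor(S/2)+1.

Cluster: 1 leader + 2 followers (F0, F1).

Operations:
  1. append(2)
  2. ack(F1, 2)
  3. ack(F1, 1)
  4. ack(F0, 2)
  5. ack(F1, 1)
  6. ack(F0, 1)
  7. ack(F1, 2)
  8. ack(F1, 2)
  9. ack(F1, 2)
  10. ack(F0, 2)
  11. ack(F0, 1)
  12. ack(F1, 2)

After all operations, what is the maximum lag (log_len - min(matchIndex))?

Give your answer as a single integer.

Op 1: append 2 -> log_len=2
Op 2: F1 acks idx 2 -> match: F0=0 F1=2; commitIndex=2
Op 3: F1 acks idx 1 -> match: F0=0 F1=2; commitIndex=2
Op 4: F0 acks idx 2 -> match: F0=2 F1=2; commitIndex=2
Op 5: F1 acks idx 1 -> match: F0=2 F1=2; commitIndex=2
Op 6: F0 acks idx 1 -> match: F0=2 F1=2; commitIndex=2
Op 7: F1 acks idx 2 -> match: F0=2 F1=2; commitIndex=2
Op 8: F1 acks idx 2 -> match: F0=2 F1=2; commitIndex=2
Op 9: F1 acks idx 2 -> match: F0=2 F1=2; commitIndex=2
Op 10: F0 acks idx 2 -> match: F0=2 F1=2; commitIndex=2
Op 11: F0 acks idx 1 -> match: F0=2 F1=2; commitIndex=2
Op 12: F1 acks idx 2 -> match: F0=2 F1=2; commitIndex=2

Answer: 0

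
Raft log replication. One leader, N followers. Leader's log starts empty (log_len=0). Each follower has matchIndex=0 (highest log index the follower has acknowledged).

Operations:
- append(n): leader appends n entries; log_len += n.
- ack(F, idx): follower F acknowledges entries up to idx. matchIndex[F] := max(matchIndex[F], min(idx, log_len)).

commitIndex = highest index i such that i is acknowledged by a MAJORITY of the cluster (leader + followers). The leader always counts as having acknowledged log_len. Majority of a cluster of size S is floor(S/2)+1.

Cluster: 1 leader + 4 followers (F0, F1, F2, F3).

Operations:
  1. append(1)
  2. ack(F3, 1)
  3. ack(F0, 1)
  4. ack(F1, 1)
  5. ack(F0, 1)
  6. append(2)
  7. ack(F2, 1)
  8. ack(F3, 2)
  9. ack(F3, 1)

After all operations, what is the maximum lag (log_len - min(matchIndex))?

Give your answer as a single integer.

Answer: 2

Derivation:
Op 1: append 1 -> log_len=1
Op 2: F3 acks idx 1 -> match: F0=0 F1=0 F2=0 F3=1; commitIndex=0
Op 3: F0 acks idx 1 -> match: F0=1 F1=0 F2=0 F3=1; commitIndex=1
Op 4: F1 acks idx 1 -> match: F0=1 F1=1 F2=0 F3=1; commitIndex=1
Op 5: F0 acks idx 1 -> match: F0=1 F1=1 F2=0 F3=1; commitIndex=1
Op 6: append 2 -> log_len=3
Op 7: F2 acks idx 1 -> match: F0=1 F1=1 F2=1 F3=1; commitIndex=1
Op 8: F3 acks idx 2 -> match: F0=1 F1=1 F2=1 F3=2; commitIndex=1
Op 9: F3 acks idx 1 -> match: F0=1 F1=1 F2=1 F3=2; commitIndex=1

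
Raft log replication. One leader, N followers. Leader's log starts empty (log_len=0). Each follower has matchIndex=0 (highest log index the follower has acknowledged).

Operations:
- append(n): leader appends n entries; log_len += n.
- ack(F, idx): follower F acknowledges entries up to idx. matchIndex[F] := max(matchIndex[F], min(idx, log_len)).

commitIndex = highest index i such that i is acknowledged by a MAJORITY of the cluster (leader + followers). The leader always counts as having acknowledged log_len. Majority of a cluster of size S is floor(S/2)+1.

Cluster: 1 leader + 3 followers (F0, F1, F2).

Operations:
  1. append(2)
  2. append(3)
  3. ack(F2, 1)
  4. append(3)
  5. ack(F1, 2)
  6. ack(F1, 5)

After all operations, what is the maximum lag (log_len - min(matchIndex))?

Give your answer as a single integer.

Op 1: append 2 -> log_len=2
Op 2: append 3 -> log_len=5
Op 3: F2 acks idx 1 -> match: F0=0 F1=0 F2=1; commitIndex=0
Op 4: append 3 -> log_len=8
Op 5: F1 acks idx 2 -> match: F0=0 F1=2 F2=1; commitIndex=1
Op 6: F1 acks idx 5 -> match: F0=0 F1=5 F2=1; commitIndex=1

Answer: 8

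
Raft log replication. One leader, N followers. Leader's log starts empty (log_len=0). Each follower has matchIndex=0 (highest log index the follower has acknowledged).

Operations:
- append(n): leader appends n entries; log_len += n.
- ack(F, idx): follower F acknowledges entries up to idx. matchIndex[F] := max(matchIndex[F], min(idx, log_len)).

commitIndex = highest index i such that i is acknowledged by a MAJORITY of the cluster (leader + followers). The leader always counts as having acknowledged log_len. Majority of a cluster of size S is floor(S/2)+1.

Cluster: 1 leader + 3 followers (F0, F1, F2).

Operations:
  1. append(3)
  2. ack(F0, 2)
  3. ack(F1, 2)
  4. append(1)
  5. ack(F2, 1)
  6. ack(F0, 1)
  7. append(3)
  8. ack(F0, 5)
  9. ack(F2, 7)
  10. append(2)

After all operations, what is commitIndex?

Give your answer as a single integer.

Answer: 5

Derivation:
Op 1: append 3 -> log_len=3
Op 2: F0 acks idx 2 -> match: F0=2 F1=0 F2=0; commitIndex=0
Op 3: F1 acks idx 2 -> match: F0=2 F1=2 F2=0; commitIndex=2
Op 4: append 1 -> log_len=4
Op 5: F2 acks idx 1 -> match: F0=2 F1=2 F2=1; commitIndex=2
Op 6: F0 acks idx 1 -> match: F0=2 F1=2 F2=1; commitIndex=2
Op 7: append 3 -> log_len=7
Op 8: F0 acks idx 5 -> match: F0=5 F1=2 F2=1; commitIndex=2
Op 9: F2 acks idx 7 -> match: F0=5 F1=2 F2=7; commitIndex=5
Op 10: append 2 -> log_len=9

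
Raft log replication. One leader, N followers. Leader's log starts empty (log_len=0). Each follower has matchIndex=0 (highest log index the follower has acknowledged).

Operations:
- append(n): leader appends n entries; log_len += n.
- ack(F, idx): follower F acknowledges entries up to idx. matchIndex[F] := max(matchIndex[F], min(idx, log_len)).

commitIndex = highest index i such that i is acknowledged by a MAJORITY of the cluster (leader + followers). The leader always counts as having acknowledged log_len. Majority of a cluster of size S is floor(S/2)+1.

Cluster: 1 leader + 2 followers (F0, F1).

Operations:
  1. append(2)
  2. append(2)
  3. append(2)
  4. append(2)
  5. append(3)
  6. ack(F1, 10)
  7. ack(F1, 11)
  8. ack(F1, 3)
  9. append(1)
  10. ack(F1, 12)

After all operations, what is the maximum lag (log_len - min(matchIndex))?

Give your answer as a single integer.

Answer: 12

Derivation:
Op 1: append 2 -> log_len=2
Op 2: append 2 -> log_len=4
Op 3: append 2 -> log_len=6
Op 4: append 2 -> log_len=8
Op 5: append 3 -> log_len=11
Op 6: F1 acks idx 10 -> match: F0=0 F1=10; commitIndex=10
Op 7: F1 acks idx 11 -> match: F0=0 F1=11; commitIndex=11
Op 8: F1 acks idx 3 -> match: F0=0 F1=11; commitIndex=11
Op 9: append 1 -> log_len=12
Op 10: F1 acks idx 12 -> match: F0=0 F1=12; commitIndex=12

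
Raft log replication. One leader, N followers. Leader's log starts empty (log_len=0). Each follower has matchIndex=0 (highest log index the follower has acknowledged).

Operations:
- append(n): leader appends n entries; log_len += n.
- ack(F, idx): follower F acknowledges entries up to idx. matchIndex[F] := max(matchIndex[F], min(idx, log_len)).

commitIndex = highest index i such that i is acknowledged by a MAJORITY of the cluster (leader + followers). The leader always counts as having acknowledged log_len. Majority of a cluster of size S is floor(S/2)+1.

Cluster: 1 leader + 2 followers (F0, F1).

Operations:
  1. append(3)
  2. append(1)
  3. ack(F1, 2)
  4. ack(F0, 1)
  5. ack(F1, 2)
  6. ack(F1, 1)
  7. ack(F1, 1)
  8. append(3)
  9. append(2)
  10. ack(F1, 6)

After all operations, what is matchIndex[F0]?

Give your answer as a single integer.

Op 1: append 3 -> log_len=3
Op 2: append 1 -> log_len=4
Op 3: F1 acks idx 2 -> match: F0=0 F1=2; commitIndex=2
Op 4: F0 acks idx 1 -> match: F0=1 F1=2; commitIndex=2
Op 5: F1 acks idx 2 -> match: F0=1 F1=2; commitIndex=2
Op 6: F1 acks idx 1 -> match: F0=1 F1=2; commitIndex=2
Op 7: F1 acks idx 1 -> match: F0=1 F1=2; commitIndex=2
Op 8: append 3 -> log_len=7
Op 9: append 2 -> log_len=9
Op 10: F1 acks idx 6 -> match: F0=1 F1=6; commitIndex=6

Answer: 1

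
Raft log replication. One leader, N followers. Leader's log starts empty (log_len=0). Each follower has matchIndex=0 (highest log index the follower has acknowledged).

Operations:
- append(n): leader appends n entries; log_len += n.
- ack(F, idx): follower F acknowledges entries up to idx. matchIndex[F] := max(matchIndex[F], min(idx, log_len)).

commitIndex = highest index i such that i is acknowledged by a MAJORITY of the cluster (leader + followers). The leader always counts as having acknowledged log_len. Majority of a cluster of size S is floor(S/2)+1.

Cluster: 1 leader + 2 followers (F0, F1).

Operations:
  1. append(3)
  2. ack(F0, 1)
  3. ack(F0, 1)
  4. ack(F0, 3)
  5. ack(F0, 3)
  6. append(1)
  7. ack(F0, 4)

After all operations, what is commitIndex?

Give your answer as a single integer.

Op 1: append 3 -> log_len=3
Op 2: F0 acks idx 1 -> match: F0=1 F1=0; commitIndex=1
Op 3: F0 acks idx 1 -> match: F0=1 F1=0; commitIndex=1
Op 4: F0 acks idx 3 -> match: F0=3 F1=0; commitIndex=3
Op 5: F0 acks idx 3 -> match: F0=3 F1=0; commitIndex=3
Op 6: append 1 -> log_len=4
Op 7: F0 acks idx 4 -> match: F0=4 F1=0; commitIndex=4

Answer: 4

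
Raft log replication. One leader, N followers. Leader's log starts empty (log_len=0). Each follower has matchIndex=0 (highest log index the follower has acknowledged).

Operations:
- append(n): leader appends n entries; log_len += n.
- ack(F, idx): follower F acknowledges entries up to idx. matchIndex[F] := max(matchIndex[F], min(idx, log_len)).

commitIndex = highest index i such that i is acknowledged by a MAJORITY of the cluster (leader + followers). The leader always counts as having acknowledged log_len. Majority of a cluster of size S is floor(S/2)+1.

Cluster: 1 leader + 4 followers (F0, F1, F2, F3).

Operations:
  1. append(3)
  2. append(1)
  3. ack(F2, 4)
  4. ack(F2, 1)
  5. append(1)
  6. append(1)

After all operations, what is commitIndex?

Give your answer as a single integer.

Answer: 0

Derivation:
Op 1: append 3 -> log_len=3
Op 2: append 1 -> log_len=4
Op 3: F2 acks idx 4 -> match: F0=0 F1=0 F2=4 F3=0; commitIndex=0
Op 4: F2 acks idx 1 -> match: F0=0 F1=0 F2=4 F3=0; commitIndex=0
Op 5: append 1 -> log_len=5
Op 6: append 1 -> log_len=6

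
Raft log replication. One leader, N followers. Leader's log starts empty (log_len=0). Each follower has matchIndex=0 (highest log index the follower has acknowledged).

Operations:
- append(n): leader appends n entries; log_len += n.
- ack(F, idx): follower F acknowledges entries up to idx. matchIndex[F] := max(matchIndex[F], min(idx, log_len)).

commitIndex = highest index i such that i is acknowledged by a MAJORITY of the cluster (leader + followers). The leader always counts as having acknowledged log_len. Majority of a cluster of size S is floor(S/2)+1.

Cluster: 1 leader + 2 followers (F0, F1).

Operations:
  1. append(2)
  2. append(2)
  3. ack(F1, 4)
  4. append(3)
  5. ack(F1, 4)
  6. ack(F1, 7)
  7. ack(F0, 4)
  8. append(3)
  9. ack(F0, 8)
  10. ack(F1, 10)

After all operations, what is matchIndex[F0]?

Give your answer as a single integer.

Answer: 8

Derivation:
Op 1: append 2 -> log_len=2
Op 2: append 2 -> log_len=4
Op 3: F1 acks idx 4 -> match: F0=0 F1=4; commitIndex=4
Op 4: append 3 -> log_len=7
Op 5: F1 acks idx 4 -> match: F0=0 F1=4; commitIndex=4
Op 6: F1 acks idx 7 -> match: F0=0 F1=7; commitIndex=7
Op 7: F0 acks idx 4 -> match: F0=4 F1=7; commitIndex=7
Op 8: append 3 -> log_len=10
Op 9: F0 acks idx 8 -> match: F0=8 F1=7; commitIndex=8
Op 10: F1 acks idx 10 -> match: F0=8 F1=10; commitIndex=10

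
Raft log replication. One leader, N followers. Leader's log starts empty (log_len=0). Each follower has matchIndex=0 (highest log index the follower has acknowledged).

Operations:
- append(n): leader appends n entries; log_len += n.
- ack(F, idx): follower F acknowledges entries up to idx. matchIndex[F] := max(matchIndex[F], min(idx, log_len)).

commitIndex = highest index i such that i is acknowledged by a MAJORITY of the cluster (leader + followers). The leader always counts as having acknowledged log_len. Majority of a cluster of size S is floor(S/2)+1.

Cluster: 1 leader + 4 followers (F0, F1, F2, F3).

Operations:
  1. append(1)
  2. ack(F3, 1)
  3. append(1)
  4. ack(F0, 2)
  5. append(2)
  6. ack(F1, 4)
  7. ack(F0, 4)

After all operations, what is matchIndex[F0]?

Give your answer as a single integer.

Answer: 4

Derivation:
Op 1: append 1 -> log_len=1
Op 2: F3 acks idx 1 -> match: F0=0 F1=0 F2=0 F3=1; commitIndex=0
Op 3: append 1 -> log_len=2
Op 4: F0 acks idx 2 -> match: F0=2 F1=0 F2=0 F3=1; commitIndex=1
Op 5: append 2 -> log_len=4
Op 6: F1 acks idx 4 -> match: F0=2 F1=4 F2=0 F3=1; commitIndex=2
Op 7: F0 acks idx 4 -> match: F0=4 F1=4 F2=0 F3=1; commitIndex=4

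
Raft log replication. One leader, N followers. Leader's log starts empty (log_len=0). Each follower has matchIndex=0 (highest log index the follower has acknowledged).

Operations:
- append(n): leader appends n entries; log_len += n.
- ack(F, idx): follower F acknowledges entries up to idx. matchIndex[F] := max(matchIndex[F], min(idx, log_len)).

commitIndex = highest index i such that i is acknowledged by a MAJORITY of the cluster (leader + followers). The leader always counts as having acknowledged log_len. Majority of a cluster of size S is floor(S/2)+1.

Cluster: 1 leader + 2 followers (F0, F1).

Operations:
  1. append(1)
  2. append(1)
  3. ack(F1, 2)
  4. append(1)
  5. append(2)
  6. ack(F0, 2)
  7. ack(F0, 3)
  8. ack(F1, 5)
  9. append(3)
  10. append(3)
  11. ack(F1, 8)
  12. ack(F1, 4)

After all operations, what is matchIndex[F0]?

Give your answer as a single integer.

Op 1: append 1 -> log_len=1
Op 2: append 1 -> log_len=2
Op 3: F1 acks idx 2 -> match: F0=0 F1=2; commitIndex=2
Op 4: append 1 -> log_len=3
Op 5: append 2 -> log_len=5
Op 6: F0 acks idx 2 -> match: F0=2 F1=2; commitIndex=2
Op 7: F0 acks idx 3 -> match: F0=3 F1=2; commitIndex=3
Op 8: F1 acks idx 5 -> match: F0=3 F1=5; commitIndex=5
Op 9: append 3 -> log_len=8
Op 10: append 3 -> log_len=11
Op 11: F1 acks idx 8 -> match: F0=3 F1=8; commitIndex=8
Op 12: F1 acks idx 4 -> match: F0=3 F1=8; commitIndex=8

Answer: 3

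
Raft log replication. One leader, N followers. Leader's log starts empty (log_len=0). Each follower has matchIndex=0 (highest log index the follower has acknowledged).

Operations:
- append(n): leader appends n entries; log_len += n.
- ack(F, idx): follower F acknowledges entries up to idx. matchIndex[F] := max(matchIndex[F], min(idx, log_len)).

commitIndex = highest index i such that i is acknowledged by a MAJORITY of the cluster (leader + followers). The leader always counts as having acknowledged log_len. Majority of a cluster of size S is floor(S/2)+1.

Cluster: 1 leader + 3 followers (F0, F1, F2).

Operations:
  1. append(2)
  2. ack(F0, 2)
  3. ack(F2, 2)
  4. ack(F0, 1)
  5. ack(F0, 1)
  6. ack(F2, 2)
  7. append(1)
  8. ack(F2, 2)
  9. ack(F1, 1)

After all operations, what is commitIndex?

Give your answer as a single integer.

Op 1: append 2 -> log_len=2
Op 2: F0 acks idx 2 -> match: F0=2 F1=0 F2=0; commitIndex=0
Op 3: F2 acks idx 2 -> match: F0=2 F1=0 F2=2; commitIndex=2
Op 4: F0 acks idx 1 -> match: F0=2 F1=0 F2=2; commitIndex=2
Op 5: F0 acks idx 1 -> match: F0=2 F1=0 F2=2; commitIndex=2
Op 6: F2 acks idx 2 -> match: F0=2 F1=0 F2=2; commitIndex=2
Op 7: append 1 -> log_len=3
Op 8: F2 acks idx 2 -> match: F0=2 F1=0 F2=2; commitIndex=2
Op 9: F1 acks idx 1 -> match: F0=2 F1=1 F2=2; commitIndex=2

Answer: 2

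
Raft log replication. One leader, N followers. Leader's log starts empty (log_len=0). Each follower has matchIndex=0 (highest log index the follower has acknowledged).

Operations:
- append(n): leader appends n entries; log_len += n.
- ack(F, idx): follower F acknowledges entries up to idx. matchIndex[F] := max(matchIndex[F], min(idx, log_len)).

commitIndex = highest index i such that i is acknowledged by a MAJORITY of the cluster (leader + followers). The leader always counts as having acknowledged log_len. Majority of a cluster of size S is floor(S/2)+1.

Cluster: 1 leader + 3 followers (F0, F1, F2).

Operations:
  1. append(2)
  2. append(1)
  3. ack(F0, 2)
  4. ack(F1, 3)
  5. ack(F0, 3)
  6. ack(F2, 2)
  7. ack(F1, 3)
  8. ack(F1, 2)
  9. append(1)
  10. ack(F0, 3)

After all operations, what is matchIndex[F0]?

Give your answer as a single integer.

Op 1: append 2 -> log_len=2
Op 2: append 1 -> log_len=3
Op 3: F0 acks idx 2 -> match: F0=2 F1=0 F2=0; commitIndex=0
Op 4: F1 acks idx 3 -> match: F0=2 F1=3 F2=0; commitIndex=2
Op 5: F0 acks idx 3 -> match: F0=3 F1=3 F2=0; commitIndex=3
Op 6: F2 acks idx 2 -> match: F0=3 F1=3 F2=2; commitIndex=3
Op 7: F1 acks idx 3 -> match: F0=3 F1=3 F2=2; commitIndex=3
Op 8: F1 acks idx 2 -> match: F0=3 F1=3 F2=2; commitIndex=3
Op 9: append 1 -> log_len=4
Op 10: F0 acks idx 3 -> match: F0=3 F1=3 F2=2; commitIndex=3

Answer: 3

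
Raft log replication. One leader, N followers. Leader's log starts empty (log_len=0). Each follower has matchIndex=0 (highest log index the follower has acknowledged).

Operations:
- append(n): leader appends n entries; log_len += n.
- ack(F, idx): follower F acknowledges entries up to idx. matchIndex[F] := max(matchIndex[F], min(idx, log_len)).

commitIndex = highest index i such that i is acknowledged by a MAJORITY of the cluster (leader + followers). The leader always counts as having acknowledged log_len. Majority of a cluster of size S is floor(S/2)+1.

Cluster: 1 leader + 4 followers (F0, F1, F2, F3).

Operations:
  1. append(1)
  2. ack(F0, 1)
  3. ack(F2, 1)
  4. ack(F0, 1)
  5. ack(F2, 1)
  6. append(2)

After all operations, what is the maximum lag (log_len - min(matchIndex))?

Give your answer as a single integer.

Op 1: append 1 -> log_len=1
Op 2: F0 acks idx 1 -> match: F0=1 F1=0 F2=0 F3=0; commitIndex=0
Op 3: F2 acks idx 1 -> match: F0=1 F1=0 F2=1 F3=0; commitIndex=1
Op 4: F0 acks idx 1 -> match: F0=1 F1=0 F2=1 F3=0; commitIndex=1
Op 5: F2 acks idx 1 -> match: F0=1 F1=0 F2=1 F3=0; commitIndex=1
Op 6: append 2 -> log_len=3

Answer: 3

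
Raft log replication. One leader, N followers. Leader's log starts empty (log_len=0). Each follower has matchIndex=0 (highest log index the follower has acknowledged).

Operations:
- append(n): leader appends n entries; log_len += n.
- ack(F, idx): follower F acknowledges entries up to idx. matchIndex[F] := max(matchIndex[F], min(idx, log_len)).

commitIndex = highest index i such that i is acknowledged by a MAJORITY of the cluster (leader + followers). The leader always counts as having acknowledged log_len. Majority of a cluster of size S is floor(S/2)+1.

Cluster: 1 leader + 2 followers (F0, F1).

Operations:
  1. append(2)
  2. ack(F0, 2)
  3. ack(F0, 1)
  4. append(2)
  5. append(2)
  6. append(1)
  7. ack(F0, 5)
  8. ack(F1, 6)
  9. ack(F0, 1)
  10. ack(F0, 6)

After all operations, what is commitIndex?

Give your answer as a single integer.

Answer: 6

Derivation:
Op 1: append 2 -> log_len=2
Op 2: F0 acks idx 2 -> match: F0=2 F1=0; commitIndex=2
Op 3: F0 acks idx 1 -> match: F0=2 F1=0; commitIndex=2
Op 4: append 2 -> log_len=4
Op 5: append 2 -> log_len=6
Op 6: append 1 -> log_len=7
Op 7: F0 acks idx 5 -> match: F0=5 F1=0; commitIndex=5
Op 8: F1 acks idx 6 -> match: F0=5 F1=6; commitIndex=6
Op 9: F0 acks idx 1 -> match: F0=5 F1=6; commitIndex=6
Op 10: F0 acks idx 6 -> match: F0=6 F1=6; commitIndex=6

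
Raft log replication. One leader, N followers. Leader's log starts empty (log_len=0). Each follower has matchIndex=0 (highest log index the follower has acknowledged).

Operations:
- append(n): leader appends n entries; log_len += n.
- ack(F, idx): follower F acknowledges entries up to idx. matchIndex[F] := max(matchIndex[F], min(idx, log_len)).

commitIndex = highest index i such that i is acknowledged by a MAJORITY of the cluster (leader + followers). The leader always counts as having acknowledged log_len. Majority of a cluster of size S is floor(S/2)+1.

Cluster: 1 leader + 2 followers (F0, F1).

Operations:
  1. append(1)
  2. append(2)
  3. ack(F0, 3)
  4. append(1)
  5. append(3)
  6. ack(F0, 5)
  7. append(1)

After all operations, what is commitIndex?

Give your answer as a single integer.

Answer: 5

Derivation:
Op 1: append 1 -> log_len=1
Op 2: append 2 -> log_len=3
Op 3: F0 acks idx 3 -> match: F0=3 F1=0; commitIndex=3
Op 4: append 1 -> log_len=4
Op 5: append 3 -> log_len=7
Op 6: F0 acks idx 5 -> match: F0=5 F1=0; commitIndex=5
Op 7: append 1 -> log_len=8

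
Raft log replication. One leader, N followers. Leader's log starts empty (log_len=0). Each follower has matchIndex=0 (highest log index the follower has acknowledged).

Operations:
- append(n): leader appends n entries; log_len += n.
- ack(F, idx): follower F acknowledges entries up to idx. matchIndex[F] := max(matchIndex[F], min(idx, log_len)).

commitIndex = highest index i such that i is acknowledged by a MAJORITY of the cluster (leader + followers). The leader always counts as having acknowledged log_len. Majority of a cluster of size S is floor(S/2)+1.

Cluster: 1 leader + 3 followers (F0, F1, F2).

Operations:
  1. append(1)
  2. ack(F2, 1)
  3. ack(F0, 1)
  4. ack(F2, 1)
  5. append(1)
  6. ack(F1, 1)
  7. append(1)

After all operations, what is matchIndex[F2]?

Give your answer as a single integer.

Op 1: append 1 -> log_len=1
Op 2: F2 acks idx 1 -> match: F0=0 F1=0 F2=1; commitIndex=0
Op 3: F0 acks idx 1 -> match: F0=1 F1=0 F2=1; commitIndex=1
Op 4: F2 acks idx 1 -> match: F0=1 F1=0 F2=1; commitIndex=1
Op 5: append 1 -> log_len=2
Op 6: F1 acks idx 1 -> match: F0=1 F1=1 F2=1; commitIndex=1
Op 7: append 1 -> log_len=3

Answer: 1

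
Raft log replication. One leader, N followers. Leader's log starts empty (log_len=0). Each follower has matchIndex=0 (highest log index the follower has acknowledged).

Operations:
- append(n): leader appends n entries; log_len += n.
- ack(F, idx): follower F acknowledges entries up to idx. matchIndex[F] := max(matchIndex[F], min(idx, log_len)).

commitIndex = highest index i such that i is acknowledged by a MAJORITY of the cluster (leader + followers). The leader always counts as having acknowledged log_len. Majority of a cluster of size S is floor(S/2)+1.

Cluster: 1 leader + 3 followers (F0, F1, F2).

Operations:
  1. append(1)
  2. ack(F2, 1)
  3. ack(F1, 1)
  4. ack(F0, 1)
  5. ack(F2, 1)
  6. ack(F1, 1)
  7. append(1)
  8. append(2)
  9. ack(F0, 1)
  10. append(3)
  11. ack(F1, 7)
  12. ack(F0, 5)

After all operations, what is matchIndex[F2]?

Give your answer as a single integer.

Answer: 1

Derivation:
Op 1: append 1 -> log_len=1
Op 2: F2 acks idx 1 -> match: F0=0 F1=0 F2=1; commitIndex=0
Op 3: F1 acks idx 1 -> match: F0=0 F1=1 F2=1; commitIndex=1
Op 4: F0 acks idx 1 -> match: F0=1 F1=1 F2=1; commitIndex=1
Op 5: F2 acks idx 1 -> match: F0=1 F1=1 F2=1; commitIndex=1
Op 6: F1 acks idx 1 -> match: F0=1 F1=1 F2=1; commitIndex=1
Op 7: append 1 -> log_len=2
Op 8: append 2 -> log_len=4
Op 9: F0 acks idx 1 -> match: F0=1 F1=1 F2=1; commitIndex=1
Op 10: append 3 -> log_len=7
Op 11: F1 acks idx 7 -> match: F0=1 F1=7 F2=1; commitIndex=1
Op 12: F0 acks idx 5 -> match: F0=5 F1=7 F2=1; commitIndex=5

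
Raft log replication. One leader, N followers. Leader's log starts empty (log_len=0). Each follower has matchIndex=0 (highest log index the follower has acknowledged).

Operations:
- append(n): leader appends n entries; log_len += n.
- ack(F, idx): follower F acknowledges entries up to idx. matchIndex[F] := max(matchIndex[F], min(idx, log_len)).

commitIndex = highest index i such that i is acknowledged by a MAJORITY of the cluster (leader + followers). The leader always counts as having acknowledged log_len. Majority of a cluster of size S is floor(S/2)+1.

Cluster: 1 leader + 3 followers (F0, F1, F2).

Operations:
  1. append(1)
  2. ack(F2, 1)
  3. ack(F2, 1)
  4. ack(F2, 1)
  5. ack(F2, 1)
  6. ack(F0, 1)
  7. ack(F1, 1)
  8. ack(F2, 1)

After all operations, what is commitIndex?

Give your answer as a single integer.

Answer: 1

Derivation:
Op 1: append 1 -> log_len=1
Op 2: F2 acks idx 1 -> match: F0=0 F1=0 F2=1; commitIndex=0
Op 3: F2 acks idx 1 -> match: F0=0 F1=0 F2=1; commitIndex=0
Op 4: F2 acks idx 1 -> match: F0=0 F1=0 F2=1; commitIndex=0
Op 5: F2 acks idx 1 -> match: F0=0 F1=0 F2=1; commitIndex=0
Op 6: F0 acks idx 1 -> match: F0=1 F1=0 F2=1; commitIndex=1
Op 7: F1 acks idx 1 -> match: F0=1 F1=1 F2=1; commitIndex=1
Op 8: F2 acks idx 1 -> match: F0=1 F1=1 F2=1; commitIndex=1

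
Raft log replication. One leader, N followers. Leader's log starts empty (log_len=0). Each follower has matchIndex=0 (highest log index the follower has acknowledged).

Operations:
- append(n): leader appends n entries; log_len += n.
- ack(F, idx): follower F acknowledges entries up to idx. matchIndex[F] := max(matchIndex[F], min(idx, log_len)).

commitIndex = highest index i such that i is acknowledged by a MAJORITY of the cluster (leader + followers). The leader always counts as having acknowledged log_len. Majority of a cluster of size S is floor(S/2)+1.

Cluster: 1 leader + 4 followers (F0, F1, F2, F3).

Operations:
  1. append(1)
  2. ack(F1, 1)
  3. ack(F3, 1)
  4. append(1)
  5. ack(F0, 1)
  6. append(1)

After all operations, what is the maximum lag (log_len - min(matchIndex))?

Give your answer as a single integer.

Op 1: append 1 -> log_len=1
Op 2: F1 acks idx 1 -> match: F0=0 F1=1 F2=0 F3=0; commitIndex=0
Op 3: F3 acks idx 1 -> match: F0=0 F1=1 F2=0 F3=1; commitIndex=1
Op 4: append 1 -> log_len=2
Op 5: F0 acks idx 1 -> match: F0=1 F1=1 F2=0 F3=1; commitIndex=1
Op 6: append 1 -> log_len=3

Answer: 3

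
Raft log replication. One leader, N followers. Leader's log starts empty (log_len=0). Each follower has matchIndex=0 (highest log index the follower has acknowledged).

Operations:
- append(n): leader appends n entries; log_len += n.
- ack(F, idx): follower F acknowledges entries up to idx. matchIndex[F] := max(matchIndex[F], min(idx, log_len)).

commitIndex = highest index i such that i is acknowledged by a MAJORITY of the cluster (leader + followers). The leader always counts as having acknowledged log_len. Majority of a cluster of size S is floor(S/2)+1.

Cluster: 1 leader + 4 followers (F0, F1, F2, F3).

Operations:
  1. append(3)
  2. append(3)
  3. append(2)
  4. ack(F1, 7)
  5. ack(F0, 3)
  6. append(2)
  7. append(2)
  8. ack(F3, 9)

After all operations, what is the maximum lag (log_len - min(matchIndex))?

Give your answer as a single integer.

Op 1: append 3 -> log_len=3
Op 2: append 3 -> log_len=6
Op 3: append 2 -> log_len=8
Op 4: F1 acks idx 7 -> match: F0=0 F1=7 F2=0 F3=0; commitIndex=0
Op 5: F0 acks idx 3 -> match: F0=3 F1=7 F2=0 F3=0; commitIndex=3
Op 6: append 2 -> log_len=10
Op 7: append 2 -> log_len=12
Op 8: F3 acks idx 9 -> match: F0=3 F1=7 F2=0 F3=9; commitIndex=7

Answer: 12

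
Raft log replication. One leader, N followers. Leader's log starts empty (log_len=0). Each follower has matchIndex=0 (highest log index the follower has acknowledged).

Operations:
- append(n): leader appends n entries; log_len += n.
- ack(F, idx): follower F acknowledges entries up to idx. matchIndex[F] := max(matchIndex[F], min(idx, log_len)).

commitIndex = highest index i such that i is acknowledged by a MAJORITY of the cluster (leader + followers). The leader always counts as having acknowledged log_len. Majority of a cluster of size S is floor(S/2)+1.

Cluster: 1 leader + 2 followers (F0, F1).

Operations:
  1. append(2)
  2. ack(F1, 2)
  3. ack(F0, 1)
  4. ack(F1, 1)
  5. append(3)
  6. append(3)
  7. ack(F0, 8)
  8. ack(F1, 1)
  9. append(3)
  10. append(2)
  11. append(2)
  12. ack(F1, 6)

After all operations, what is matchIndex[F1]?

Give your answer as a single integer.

Op 1: append 2 -> log_len=2
Op 2: F1 acks idx 2 -> match: F0=0 F1=2; commitIndex=2
Op 3: F0 acks idx 1 -> match: F0=1 F1=2; commitIndex=2
Op 4: F1 acks idx 1 -> match: F0=1 F1=2; commitIndex=2
Op 5: append 3 -> log_len=5
Op 6: append 3 -> log_len=8
Op 7: F0 acks idx 8 -> match: F0=8 F1=2; commitIndex=8
Op 8: F1 acks idx 1 -> match: F0=8 F1=2; commitIndex=8
Op 9: append 3 -> log_len=11
Op 10: append 2 -> log_len=13
Op 11: append 2 -> log_len=15
Op 12: F1 acks idx 6 -> match: F0=8 F1=6; commitIndex=8

Answer: 6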